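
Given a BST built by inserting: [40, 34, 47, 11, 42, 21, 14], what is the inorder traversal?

Tree insertion order: [40, 34, 47, 11, 42, 21, 14]
Tree (level-order array): [40, 34, 47, 11, None, 42, None, None, 21, None, None, 14]
Inorder traversal: [11, 14, 21, 34, 40, 42, 47]


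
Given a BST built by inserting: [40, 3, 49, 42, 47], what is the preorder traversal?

Tree insertion order: [40, 3, 49, 42, 47]
Tree (level-order array): [40, 3, 49, None, None, 42, None, None, 47]
Preorder traversal: [40, 3, 49, 42, 47]


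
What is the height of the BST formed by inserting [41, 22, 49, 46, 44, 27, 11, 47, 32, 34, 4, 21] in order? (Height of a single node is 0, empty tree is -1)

Insertion order: [41, 22, 49, 46, 44, 27, 11, 47, 32, 34, 4, 21]
Tree (level-order array): [41, 22, 49, 11, 27, 46, None, 4, 21, None, 32, 44, 47, None, None, None, None, None, 34]
Compute height bottom-up (empty subtree = -1):
  height(4) = 1 + max(-1, -1) = 0
  height(21) = 1 + max(-1, -1) = 0
  height(11) = 1 + max(0, 0) = 1
  height(34) = 1 + max(-1, -1) = 0
  height(32) = 1 + max(-1, 0) = 1
  height(27) = 1 + max(-1, 1) = 2
  height(22) = 1 + max(1, 2) = 3
  height(44) = 1 + max(-1, -1) = 0
  height(47) = 1 + max(-1, -1) = 0
  height(46) = 1 + max(0, 0) = 1
  height(49) = 1 + max(1, -1) = 2
  height(41) = 1 + max(3, 2) = 4
Height = 4


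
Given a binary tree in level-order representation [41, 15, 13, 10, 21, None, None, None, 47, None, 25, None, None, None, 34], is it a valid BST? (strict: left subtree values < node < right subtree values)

Level-order array: [41, 15, 13, 10, 21, None, None, None, 47, None, 25, None, None, None, 34]
Validate using subtree bounds (lo, hi): at each node, require lo < value < hi,
then recurse left with hi=value and right with lo=value.
Preorder trace (stopping at first violation):
  at node 41 with bounds (-inf, +inf): OK
  at node 15 with bounds (-inf, 41): OK
  at node 10 with bounds (-inf, 15): OK
  at node 47 with bounds (10, 15): VIOLATION
Node 47 violates its bound: not (10 < 47 < 15).
Result: Not a valid BST


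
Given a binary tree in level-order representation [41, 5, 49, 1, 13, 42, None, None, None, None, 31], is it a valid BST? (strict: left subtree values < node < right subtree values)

Level-order array: [41, 5, 49, 1, 13, 42, None, None, None, None, 31]
Validate using subtree bounds (lo, hi): at each node, require lo < value < hi,
then recurse left with hi=value and right with lo=value.
Preorder trace (stopping at first violation):
  at node 41 with bounds (-inf, +inf): OK
  at node 5 with bounds (-inf, 41): OK
  at node 1 with bounds (-inf, 5): OK
  at node 13 with bounds (5, 41): OK
  at node 31 with bounds (13, 41): OK
  at node 49 with bounds (41, +inf): OK
  at node 42 with bounds (41, 49): OK
No violation found at any node.
Result: Valid BST


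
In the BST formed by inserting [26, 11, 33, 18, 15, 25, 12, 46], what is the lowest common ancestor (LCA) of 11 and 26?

Tree insertion order: [26, 11, 33, 18, 15, 25, 12, 46]
Tree (level-order array): [26, 11, 33, None, 18, None, 46, 15, 25, None, None, 12]
In a BST, the LCA of p=11, q=26 is the first node v on the
root-to-leaf path with p <= v <= q (go left if both < v, right if both > v).
Walk from root:
  at 26: 11 <= 26 <= 26, this is the LCA
LCA = 26


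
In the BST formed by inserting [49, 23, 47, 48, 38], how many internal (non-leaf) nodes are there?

Tree built from: [49, 23, 47, 48, 38]
Tree (level-order array): [49, 23, None, None, 47, 38, 48]
Rule: An internal node has at least one child.
Per-node child counts:
  node 49: 1 child(ren)
  node 23: 1 child(ren)
  node 47: 2 child(ren)
  node 38: 0 child(ren)
  node 48: 0 child(ren)
Matching nodes: [49, 23, 47]
Count of internal (non-leaf) nodes: 3


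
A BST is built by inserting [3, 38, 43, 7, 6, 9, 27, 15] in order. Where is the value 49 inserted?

Starting tree (level order): [3, None, 38, 7, 43, 6, 9, None, None, None, None, None, 27, 15]
Insertion path: 3 -> 38 -> 43
Result: insert 49 as right child of 43
Final tree (level order): [3, None, 38, 7, 43, 6, 9, None, 49, None, None, None, 27, None, None, 15]


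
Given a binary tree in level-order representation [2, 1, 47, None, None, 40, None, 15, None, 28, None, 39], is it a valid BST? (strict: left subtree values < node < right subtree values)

Level-order array: [2, 1, 47, None, None, 40, None, 15, None, 28, None, 39]
Validate using subtree bounds (lo, hi): at each node, require lo < value < hi,
then recurse left with hi=value and right with lo=value.
Preorder trace (stopping at first violation):
  at node 2 with bounds (-inf, +inf): OK
  at node 1 with bounds (-inf, 2): OK
  at node 47 with bounds (2, +inf): OK
  at node 40 with bounds (2, 47): OK
  at node 15 with bounds (2, 40): OK
  at node 28 with bounds (2, 15): VIOLATION
Node 28 violates its bound: not (2 < 28 < 15).
Result: Not a valid BST


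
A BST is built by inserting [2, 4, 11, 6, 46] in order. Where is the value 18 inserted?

Starting tree (level order): [2, None, 4, None, 11, 6, 46]
Insertion path: 2 -> 4 -> 11 -> 46
Result: insert 18 as left child of 46
Final tree (level order): [2, None, 4, None, 11, 6, 46, None, None, 18]


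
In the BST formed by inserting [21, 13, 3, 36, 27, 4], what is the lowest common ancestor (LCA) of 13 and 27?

Tree insertion order: [21, 13, 3, 36, 27, 4]
Tree (level-order array): [21, 13, 36, 3, None, 27, None, None, 4]
In a BST, the LCA of p=13, q=27 is the first node v on the
root-to-leaf path with p <= v <= q (go left if both < v, right if both > v).
Walk from root:
  at 21: 13 <= 21 <= 27, this is the LCA
LCA = 21


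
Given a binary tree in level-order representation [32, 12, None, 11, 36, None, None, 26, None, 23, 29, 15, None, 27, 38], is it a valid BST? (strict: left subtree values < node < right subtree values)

Level-order array: [32, 12, None, 11, 36, None, None, 26, None, 23, 29, 15, None, 27, 38]
Validate using subtree bounds (lo, hi): at each node, require lo < value < hi,
then recurse left with hi=value and right with lo=value.
Preorder trace (stopping at first violation):
  at node 32 with bounds (-inf, +inf): OK
  at node 12 with bounds (-inf, 32): OK
  at node 11 with bounds (-inf, 12): OK
  at node 36 with bounds (12, 32): VIOLATION
Node 36 violates its bound: not (12 < 36 < 32).
Result: Not a valid BST


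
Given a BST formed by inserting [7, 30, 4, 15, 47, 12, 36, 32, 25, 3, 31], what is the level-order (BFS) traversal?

Tree insertion order: [7, 30, 4, 15, 47, 12, 36, 32, 25, 3, 31]
Tree (level-order array): [7, 4, 30, 3, None, 15, 47, None, None, 12, 25, 36, None, None, None, None, None, 32, None, 31]
BFS from the root, enqueuing left then right child of each popped node:
  queue [7] -> pop 7, enqueue [4, 30], visited so far: [7]
  queue [4, 30] -> pop 4, enqueue [3], visited so far: [7, 4]
  queue [30, 3] -> pop 30, enqueue [15, 47], visited so far: [7, 4, 30]
  queue [3, 15, 47] -> pop 3, enqueue [none], visited so far: [7, 4, 30, 3]
  queue [15, 47] -> pop 15, enqueue [12, 25], visited so far: [7, 4, 30, 3, 15]
  queue [47, 12, 25] -> pop 47, enqueue [36], visited so far: [7, 4, 30, 3, 15, 47]
  queue [12, 25, 36] -> pop 12, enqueue [none], visited so far: [7, 4, 30, 3, 15, 47, 12]
  queue [25, 36] -> pop 25, enqueue [none], visited so far: [7, 4, 30, 3, 15, 47, 12, 25]
  queue [36] -> pop 36, enqueue [32], visited so far: [7, 4, 30, 3, 15, 47, 12, 25, 36]
  queue [32] -> pop 32, enqueue [31], visited so far: [7, 4, 30, 3, 15, 47, 12, 25, 36, 32]
  queue [31] -> pop 31, enqueue [none], visited so far: [7, 4, 30, 3, 15, 47, 12, 25, 36, 32, 31]
Result: [7, 4, 30, 3, 15, 47, 12, 25, 36, 32, 31]


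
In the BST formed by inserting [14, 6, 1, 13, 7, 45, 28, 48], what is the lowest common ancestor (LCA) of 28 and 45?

Tree insertion order: [14, 6, 1, 13, 7, 45, 28, 48]
Tree (level-order array): [14, 6, 45, 1, 13, 28, 48, None, None, 7]
In a BST, the LCA of p=28, q=45 is the first node v on the
root-to-leaf path with p <= v <= q (go left if both < v, right if both > v).
Walk from root:
  at 14: both 28 and 45 > 14, go right
  at 45: 28 <= 45 <= 45, this is the LCA
LCA = 45


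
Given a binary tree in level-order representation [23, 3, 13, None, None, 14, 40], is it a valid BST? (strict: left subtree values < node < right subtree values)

Level-order array: [23, 3, 13, None, None, 14, 40]
Validate using subtree bounds (lo, hi): at each node, require lo < value < hi,
then recurse left with hi=value and right with lo=value.
Preorder trace (stopping at first violation):
  at node 23 with bounds (-inf, +inf): OK
  at node 3 with bounds (-inf, 23): OK
  at node 13 with bounds (23, +inf): VIOLATION
Node 13 violates its bound: not (23 < 13 < +inf).
Result: Not a valid BST


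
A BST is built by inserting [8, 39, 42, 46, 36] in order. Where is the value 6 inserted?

Starting tree (level order): [8, None, 39, 36, 42, None, None, None, 46]
Insertion path: 8
Result: insert 6 as left child of 8
Final tree (level order): [8, 6, 39, None, None, 36, 42, None, None, None, 46]


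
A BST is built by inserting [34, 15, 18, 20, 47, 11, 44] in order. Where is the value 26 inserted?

Starting tree (level order): [34, 15, 47, 11, 18, 44, None, None, None, None, 20]
Insertion path: 34 -> 15 -> 18 -> 20
Result: insert 26 as right child of 20
Final tree (level order): [34, 15, 47, 11, 18, 44, None, None, None, None, 20, None, None, None, 26]


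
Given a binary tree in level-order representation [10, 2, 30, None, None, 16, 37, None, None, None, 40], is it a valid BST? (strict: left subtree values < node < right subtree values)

Level-order array: [10, 2, 30, None, None, 16, 37, None, None, None, 40]
Validate using subtree bounds (lo, hi): at each node, require lo < value < hi,
then recurse left with hi=value and right with lo=value.
Preorder trace (stopping at first violation):
  at node 10 with bounds (-inf, +inf): OK
  at node 2 with bounds (-inf, 10): OK
  at node 30 with bounds (10, +inf): OK
  at node 16 with bounds (10, 30): OK
  at node 37 with bounds (30, +inf): OK
  at node 40 with bounds (37, +inf): OK
No violation found at any node.
Result: Valid BST


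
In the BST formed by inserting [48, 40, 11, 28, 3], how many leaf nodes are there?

Tree built from: [48, 40, 11, 28, 3]
Tree (level-order array): [48, 40, None, 11, None, 3, 28]
Rule: A leaf has 0 children.
Per-node child counts:
  node 48: 1 child(ren)
  node 40: 1 child(ren)
  node 11: 2 child(ren)
  node 3: 0 child(ren)
  node 28: 0 child(ren)
Matching nodes: [3, 28]
Count of leaf nodes: 2


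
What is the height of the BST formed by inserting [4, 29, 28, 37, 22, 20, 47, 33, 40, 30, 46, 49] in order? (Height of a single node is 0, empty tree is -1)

Insertion order: [4, 29, 28, 37, 22, 20, 47, 33, 40, 30, 46, 49]
Tree (level-order array): [4, None, 29, 28, 37, 22, None, 33, 47, 20, None, 30, None, 40, 49, None, None, None, None, None, 46]
Compute height bottom-up (empty subtree = -1):
  height(20) = 1 + max(-1, -1) = 0
  height(22) = 1 + max(0, -1) = 1
  height(28) = 1 + max(1, -1) = 2
  height(30) = 1 + max(-1, -1) = 0
  height(33) = 1 + max(0, -1) = 1
  height(46) = 1 + max(-1, -1) = 0
  height(40) = 1 + max(-1, 0) = 1
  height(49) = 1 + max(-1, -1) = 0
  height(47) = 1 + max(1, 0) = 2
  height(37) = 1 + max(1, 2) = 3
  height(29) = 1 + max(2, 3) = 4
  height(4) = 1 + max(-1, 4) = 5
Height = 5


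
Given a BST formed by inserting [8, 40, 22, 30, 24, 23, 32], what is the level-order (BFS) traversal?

Tree insertion order: [8, 40, 22, 30, 24, 23, 32]
Tree (level-order array): [8, None, 40, 22, None, None, 30, 24, 32, 23]
BFS from the root, enqueuing left then right child of each popped node:
  queue [8] -> pop 8, enqueue [40], visited so far: [8]
  queue [40] -> pop 40, enqueue [22], visited so far: [8, 40]
  queue [22] -> pop 22, enqueue [30], visited so far: [8, 40, 22]
  queue [30] -> pop 30, enqueue [24, 32], visited so far: [8, 40, 22, 30]
  queue [24, 32] -> pop 24, enqueue [23], visited so far: [8, 40, 22, 30, 24]
  queue [32, 23] -> pop 32, enqueue [none], visited so far: [8, 40, 22, 30, 24, 32]
  queue [23] -> pop 23, enqueue [none], visited so far: [8, 40, 22, 30, 24, 32, 23]
Result: [8, 40, 22, 30, 24, 32, 23]


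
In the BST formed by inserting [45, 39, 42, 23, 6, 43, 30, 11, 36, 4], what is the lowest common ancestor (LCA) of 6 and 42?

Tree insertion order: [45, 39, 42, 23, 6, 43, 30, 11, 36, 4]
Tree (level-order array): [45, 39, None, 23, 42, 6, 30, None, 43, 4, 11, None, 36]
In a BST, the LCA of p=6, q=42 is the first node v on the
root-to-leaf path with p <= v <= q (go left if both < v, right if both > v).
Walk from root:
  at 45: both 6 and 42 < 45, go left
  at 39: 6 <= 39 <= 42, this is the LCA
LCA = 39


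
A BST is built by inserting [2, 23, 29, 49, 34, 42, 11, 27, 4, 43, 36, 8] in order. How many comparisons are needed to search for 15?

Search path for 15: 2 -> 23 -> 11
Found: False
Comparisons: 3


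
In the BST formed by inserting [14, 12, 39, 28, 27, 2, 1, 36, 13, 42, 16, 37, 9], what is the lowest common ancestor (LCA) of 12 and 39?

Tree insertion order: [14, 12, 39, 28, 27, 2, 1, 36, 13, 42, 16, 37, 9]
Tree (level-order array): [14, 12, 39, 2, 13, 28, 42, 1, 9, None, None, 27, 36, None, None, None, None, None, None, 16, None, None, 37]
In a BST, the LCA of p=12, q=39 is the first node v on the
root-to-leaf path with p <= v <= q (go left if both < v, right if both > v).
Walk from root:
  at 14: 12 <= 14 <= 39, this is the LCA
LCA = 14


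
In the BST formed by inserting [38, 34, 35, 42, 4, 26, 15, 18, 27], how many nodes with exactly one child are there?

Tree built from: [38, 34, 35, 42, 4, 26, 15, 18, 27]
Tree (level-order array): [38, 34, 42, 4, 35, None, None, None, 26, None, None, 15, 27, None, 18]
Rule: These are nodes with exactly 1 non-null child.
Per-node child counts:
  node 38: 2 child(ren)
  node 34: 2 child(ren)
  node 4: 1 child(ren)
  node 26: 2 child(ren)
  node 15: 1 child(ren)
  node 18: 0 child(ren)
  node 27: 0 child(ren)
  node 35: 0 child(ren)
  node 42: 0 child(ren)
Matching nodes: [4, 15]
Count of nodes with exactly one child: 2


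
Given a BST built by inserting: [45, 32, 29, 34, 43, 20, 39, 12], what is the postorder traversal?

Tree insertion order: [45, 32, 29, 34, 43, 20, 39, 12]
Tree (level-order array): [45, 32, None, 29, 34, 20, None, None, 43, 12, None, 39]
Postorder traversal: [12, 20, 29, 39, 43, 34, 32, 45]


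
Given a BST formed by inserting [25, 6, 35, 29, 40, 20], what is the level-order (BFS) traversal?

Tree insertion order: [25, 6, 35, 29, 40, 20]
Tree (level-order array): [25, 6, 35, None, 20, 29, 40]
BFS from the root, enqueuing left then right child of each popped node:
  queue [25] -> pop 25, enqueue [6, 35], visited so far: [25]
  queue [6, 35] -> pop 6, enqueue [20], visited so far: [25, 6]
  queue [35, 20] -> pop 35, enqueue [29, 40], visited so far: [25, 6, 35]
  queue [20, 29, 40] -> pop 20, enqueue [none], visited so far: [25, 6, 35, 20]
  queue [29, 40] -> pop 29, enqueue [none], visited so far: [25, 6, 35, 20, 29]
  queue [40] -> pop 40, enqueue [none], visited so far: [25, 6, 35, 20, 29, 40]
Result: [25, 6, 35, 20, 29, 40]


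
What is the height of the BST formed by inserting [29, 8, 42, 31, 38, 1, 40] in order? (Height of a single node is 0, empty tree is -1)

Insertion order: [29, 8, 42, 31, 38, 1, 40]
Tree (level-order array): [29, 8, 42, 1, None, 31, None, None, None, None, 38, None, 40]
Compute height bottom-up (empty subtree = -1):
  height(1) = 1 + max(-1, -1) = 0
  height(8) = 1 + max(0, -1) = 1
  height(40) = 1 + max(-1, -1) = 0
  height(38) = 1 + max(-1, 0) = 1
  height(31) = 1 + max(-1, 1) = 2
  height(42) = 1 + max(2, -1) = 3
  height(29) = 1 + max(1, 3) = 4
Height = 4


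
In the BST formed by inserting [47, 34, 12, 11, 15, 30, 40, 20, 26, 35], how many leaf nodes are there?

Tree built from: [47, 34, 12, 11, 15, 30, 40, 20, 26, 35]
Tree (level-order array): [47, 34, None, 12, 40, 11, 15, 35, None, None, None, None, 30, None, None, 20, None, None, 26]
Rule: A leaf has 0 children.
Per-node child counts:
  node 47: 1 child(ren)
  node 34: 2 child(ren)
  node 12: 2 child(ren)
  node 11: 0 child(ren)
  node 15: 1 child(ren)
  node 30: 1 child(ren)
  node 20: 1 child(ren)
  node 26: 0 child(ren)
  node 40: 1 child(ren)
  node 35: 0 child(ren)
Matching nodes: [11, 26, 35]
Count of leaf nodes: 3


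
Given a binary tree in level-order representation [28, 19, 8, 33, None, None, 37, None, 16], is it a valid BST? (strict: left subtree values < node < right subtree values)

Level-order array: [28, 19, 8, 33, None, None, 37, None, 16]
Validate using subtree bounds (lo, hi): at each node, require lo < value < hi,
then recurse left with hi=value and right with lo=value.
Preorder trace (stopping at first violation):
  at node 28 with bounds (-inf, +inf): OK
  at node 19 with bounds (-inf, 28): OK
  at node 33 with bounds (-inf, 19): VIOLATION
Node 33 violates its bound: not (-inf < 33 < 19).
Result: Not a valid BST


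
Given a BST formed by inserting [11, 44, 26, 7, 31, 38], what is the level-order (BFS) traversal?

Tree insertion order: [11, 44, 26, 7, 31, 38]
Tree (level-order array): [11, 7, 44, None, None, 26, None, None, 31, None, 38]
BFS from the root, enqueuing left then right child of each popped node:
  queue [11] -> pop 11, enqueue [7, 44], visited so far: [11]
  queue [7, 44] -> pop 7, enqueue [none], visited so far: [11, 7]
  queue [44] -> pop 44, enqueue [26], visited so far: [11, 7, 44]
  queue [26] -> pop 26, enqueue [31], visited so far: [11, 7, 44, 26]
  queue [31] -> pop 31, enqueue [38], visited so far: [11, 7, 44, 26, 31]
  queue [38] -> pop 38, enqueue [none], visited so far: [11, 7, 44, 26, 31, 38]
Result: [11, 7, 44, 26, 31, 38]


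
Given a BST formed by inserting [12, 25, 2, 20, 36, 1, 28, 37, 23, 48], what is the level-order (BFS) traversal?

Tree insertion order: [12, 25, 2, 20, 36, 1, 28, 37, 23, 48]
Tree (level-order array): [12, 2, 25, 1, None, 20, 36, None, None, None, 23, 28, 37, None, None, None, None, None, 48]
BFS from the root, enqueuing left then right child of each popped node:
  queue [12] -> pop 12, enqueue [2, 25], visited so far: [12]
  queue [2, 25] -> pop 2, enqueue [1], visited so far: [12, 2]
  queue [25, 1] -> pop 25, enqueue [20, 36], visited so far: [12, 2, 25]
  queue [1, 20, 36] -> pop 1, enqueue [none], visited so far: [12, 2, 25, 1]
  queue [20, 36] -> pop 20, enqueue [23], visited so far: [12, 2, 25, 1, 20]
  queue [36, 23] -> pop 36, enqueue [28, 37], visited so far: [12, 2, 25, 1, 20, 36]
  queue [23, 28, 37] -> pop 23, enqueue [none], visited so far: [12, 2, 25, 1, 20, 36, 23]
  queue [28, 37] -> pop 28, enqueue [none], visited so far: [12, 2, 25, 1, 20, 36, 23, 28]
  queue [37] -> pop 37, enqueue [48], visited so far: [12, 2, 25, 1, 20, 36, 23, 28, 37]
  queue [48] -> pop 48, enqueue [none], visited so far: [12, 2, 25, 1, 20, 36, 23, 28, 37, 48]
Result: [12, 2, 25, 1, 20, 36, 23, 28, 37, 48]


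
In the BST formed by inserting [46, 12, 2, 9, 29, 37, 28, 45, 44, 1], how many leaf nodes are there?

Tree built from: [46, 12, 2, 9, 29, 37, 28, 45, 44, 1]
Tree (level-order array): [46, 12, None, 2, 29, 1, 9, 28, 37, None, None, None, None, None, None, None, 45, 44]
Rule: A leaf has 0 children.
Per-node child counts:
  node 46: 1 child(ren)
  node 12: 2 child(ren)
  node 2: 2 child(ren)
  node 1: 0 child(ren)
  node 9: 0 child(ren)
  node 29: 2 child(ren)
  node 28: 0 child(ren)
  node 37: 1 child(ren)
  node 45: 1 child(ren)
  node 44: 0 child(ren)
Matching nodes: [1, 9, 28, 44]
Count of leaf nodes: 4


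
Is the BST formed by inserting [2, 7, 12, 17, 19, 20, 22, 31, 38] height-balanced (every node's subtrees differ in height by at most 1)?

Tree (level-order array): [2, None, 7, None, 12, None, 17, None, 19, None, 20, None, 22, None, 31, None, 38]
Definition: a tree is height-balanced if, at every node, |h(left) - h(right)| <= 1 (empty subtree has height -1).
Bottom-up per-node check:
  node 38: h_left=-1, h_right=-1, diff=0 [OK], height=0
  node 31: h_left=-1, h_right=0, diff=1 [OK], height=1
  node 22: h_left=-1, h_right=1, diff=2 [FAIL (|-1-1|=2 > 1)], height=2
  node 20: h_left=-1, h_right=2, diff=3 [FAIL (|-1-2|=3 > 1)], height=3
  node 19: h_left=-1, h_right=3, diff=4 [FAIL (|-1-3|=4 > 1)], height=4
  node 17: h_left=-1, h_right=4, diff=5 [FAIL (|-1-4|=5 > 1)], height=5
  node 12: h_left=-1, h_right=5, diff=6 [FAIL (|-1-5|=6 > 1)], height=6
  node 7: h_left=-1, h_right=6, diff=7 [FAIL (|-1-6|=7 > 1)], height=7
  node 2: h_left=-1, h_right=7, diff=8 [FAIL (|-1-7|=8 > 1)], height=8
Node 22 violates the condition: |-1 - 1| = 2 > 1.
Result: Not balanced


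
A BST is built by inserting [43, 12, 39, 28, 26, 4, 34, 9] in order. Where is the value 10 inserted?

Starting tree (level order): [43, 12, None, 4, 39, None, 9, 28, None, None, None, 26, 34]
Insertion path: 43 -> 12 -> 4 -> 9
Result: insert 10 as right child of 9
Final tree (level order): [43, 12, None, 4, 39, None, 9, 28, None, None, 10, 26, 34]


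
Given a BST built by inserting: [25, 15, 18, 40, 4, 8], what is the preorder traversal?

Tree insertion order: [25, 15, 18, 40, 4, 8]
Tree (level-order array): [25, 15, 40, 4, 18, None, None, None, 8]
Preorder traversal: [25, 15, 4, 8, 18, 40]


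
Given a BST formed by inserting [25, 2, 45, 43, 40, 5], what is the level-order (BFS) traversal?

Tree insertion order: [25, 2, 45, 43, 40, 5]
Tree (level-order array): [25, 2, 45, None, 5, 43, None, None, None, 40]
BFS from the root, enqueuing left then right child of each popped node:
  queue [25] -> pop 25, enqueue [2, 45], visited so far: [25]
  queue [2, 45] -> pop 2, enqueue [5], visited so far: [25, 2]
  queue [45, 5] -> pop 45, enqueue [43], visited so far: [25, 2, 45]
  queue [5, 43] -> pop 5, enqueue [none], visited so far: [25, 2, 45, 5]
  queue [43] -> pop 43, enqueue [40], visited so far: [25, 2, 45, 5, 43]
  queue [40] -> pop 40, enqueue [none], visited so far: [25, 2, 45, 5, 43, 40]
Result: [25, 2, 45, 5, 43, 40]


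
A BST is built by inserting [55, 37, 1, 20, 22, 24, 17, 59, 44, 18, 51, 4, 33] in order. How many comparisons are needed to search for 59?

Search path for 59: 55 -> 59
Found: True
Comparisons: 2


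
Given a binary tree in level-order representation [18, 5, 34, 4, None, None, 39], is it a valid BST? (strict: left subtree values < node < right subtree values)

Level-order array: [18, 5, 34, 4, None, None, 39]
Validate using subtree bounds (lo, hi): at each node, require lo < value < hi,
then recurse left with hi=value and right with lo=value.
Preorder trace (stopping at first violation):
  at node 18 with bounds (-inf, +inf): OK
  at node 5 with bounds (-inf, 18): OK
  at node 4 with bounds (-inf, 5): OK
  at node 34 with bounds (18, +inf): OK
  at node 39 with bounds (34, +inf): OK
No violation found at any node.
Result: Valid BST


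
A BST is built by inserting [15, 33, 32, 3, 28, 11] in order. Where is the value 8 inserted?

Starting tree (level order): [15, 3, 33, None, 11, 32, None, None, None, 28]
Insertion path: 15 -> 3 -> 11
Result: insert 8 as left child of 11
Final tree (level order): [15, 3, 33, None, 11, 32, None, 8, None, 28]


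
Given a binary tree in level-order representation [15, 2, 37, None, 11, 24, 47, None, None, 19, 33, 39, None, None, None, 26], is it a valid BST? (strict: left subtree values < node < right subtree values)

Level-order array: [15, 2, 37, None, 11, 24, 47, None, None, 19, 33, 39, None, None, None, 26]
Validate using subtree bounds (lo, hi): at each node, require lo < value < hi,
then recurse left with hi=value and right with lo=value.
Preorder trace (stopping at first violation):
  at node 15 with bounds (-inf, +inf): OK
  at node 2 with bounds (-inf, 15): OK
  at node 11 with bounds (2, 15): OK
  at node 37 with bounds (15, +inf): OK
  at node 24 with bounds (15, 37): OK
  at node 19 with bounds (15, 24): OK
  at node 33 with bounds (24, 37): OK
  at node 26 with bounds (24, 33): OK
  at node 47 with bounds (37, +inf): OK
  at node 39 with bounds (37, 47): OK
No violation found at any node.
Result: Valid BST


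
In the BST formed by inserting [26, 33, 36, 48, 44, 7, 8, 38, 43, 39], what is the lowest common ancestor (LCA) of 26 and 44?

Tree insertion order: [26, 33, 36, 48, 44, 7, 8, 38, 43, 39]
Tree (level-order array): [26, 7, 33, None, 8, None, 36, None, None, None, 48, 44, None, 38, None, None, 43, 39]
In a BST, the LCA of p=26, q=44 is the first node v on the
root-to-leaf path with p <= v <= q (go left if both < v, right if both > v).
Walk from root:
  at 26: 26 <= 26 <= 44, this is the LCA
LCA = 26


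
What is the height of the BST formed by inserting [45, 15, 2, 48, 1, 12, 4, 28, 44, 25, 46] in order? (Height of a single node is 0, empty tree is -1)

Insertion order: [45, 15, 2, 48, 1, 12, 4, 28, 44, 25, 46]
Tree (level-order array): [45, 15, 48, 2, 28, 46, None, 1, 12, 25, 44, None, None, None, None, 4]
Compute height bottom-up (empty subtree = -1):
  height(1) = 1 + max(-1, -1) = 0
  height(4) = 1 + max(-1, -1) = 0
  height(12) = 1 + max(0, -1) = 1
  height(2) = 1 + max(0, 1) = 2
  height(25) = 1 + max(-1, -1) = 0
  height(44) = 1 + max(-1, -1) = 0
  height(28) = 1 + max(0, 0) = 1
  height(15) = 1 + max(2, 1) = 3
  height(46) = 1 + max(-1, -1) = 0
  height(48) = 1 + max(0, -1) = 1
  height(45) = 1 + max(3, 1) = 4
Height = 4


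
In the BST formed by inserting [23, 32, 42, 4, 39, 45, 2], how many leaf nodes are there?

Tree built from: [23, 32, 42, 4, 39, 45, 2]
Tree (level-order array): [23, 4, 32, 2, None, None, 42, None, None, 39, 45]
Rule: A leaf has 0 children.
Per-node child counts:
  node 23: 2 child(ren)
  node 4: 1 child(ren)
  node 2: 0 child(ren)
  node 32: 1 child(ren)
  node 42: 2 child(ren)
  node 39: 0 child(ren)
  node 45: 0 child(ren)
Matching nodes: [2, 39, 45]
Count of leaf nodes: 3


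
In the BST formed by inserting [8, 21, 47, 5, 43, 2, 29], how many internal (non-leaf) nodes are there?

Tree built from: [8, 21, 47, 5, 43, 2, 29]
Tree (level-order array): [8, 5, 21, 2, None, None, 47, None, None, 43, None, 29]
Rule: An internal node has at least one child.
Per-node child counts:
  node 8: 2 child(ren)
  node 5: 1 child(ren)
  node 2: 0 child(ren)
  node 21: 1 child(ren)
  node 47: 1 child(ren)
  node 43: 1 child(ren)
  node 29: 0 child(ren)
Matching nodes: [8, 5, 21, 47, 43]
Count of internal (non-leaf) nodes: 5


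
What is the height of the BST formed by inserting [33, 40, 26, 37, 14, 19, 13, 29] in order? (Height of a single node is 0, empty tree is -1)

Insertion order: [33, 40, 26, 37, 14, 19, 13, 29]
Tree (level-order array): [33, 26, 40, 14, 29, 37, None, 13, 19]
Compute height bottom-up (empty subtree = -1):
  height(13) = 1 + max(-1, -1) = 0
  height(19) = 1 + max(-1, -1) = 0
  height(14) = 1 + max(0, 0) = 1
  height(29) = 1 + max(-1, -1) = 0
  height(26) = 1 + max(1, 0) = 2
  height(37) = 1 + max(-1, -1) = 0
  height(40) = 1 + max(0, -1) = 1
  height(33) = 1 + max(2, 1) = 3
Height = 3


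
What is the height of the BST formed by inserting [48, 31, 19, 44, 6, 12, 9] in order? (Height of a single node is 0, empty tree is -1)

Insertion order: [48, 31, 19, 44, 6, 12, 9]
Tree (level-order array): [48, 31, None, 19, 44, 6, None, None, None, None, 12, 9]
Compute height bottom-up (empty subtree = -1):
  height(9) = 1 + max(-1, -1) = 0
  height(12) = 1 + max(0, -1) = 1
  height(6) = 1 + max(-1, 1) = 2
  height(19) = 1 + max(2, -1) = 3
  height(44) = 1 + max(-1, -1) = 0
  height(31) = 1 + max(3, 0) = 4
  height(48) = 1 + max(4, -1) = 5
Height = 5


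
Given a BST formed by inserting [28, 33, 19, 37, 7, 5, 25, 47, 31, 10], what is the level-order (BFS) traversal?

Tree insertion order: [28, 33, 19, 37, 7, 5, 25, 47, 31, 10]
Tree (level-order array): [28, 19, 33, 7, 25, 31, 37, 5, 10, None, None, None, None, None, 47]
BFS from the root, enqueuing left then right child of each popped node:
  queue [28] -> pop 28, enqueue [19, 33], visited so far: [28]
  queue [19, 33] -> pop 19, enqueue [7, 25], visited so far: [28, 19]
  queue [33, 7, 25] -> pop 33, enqueue [31, 37], visited so far: [28, 19, 33]
  queue [7, 25, 31, 37] -> pop 7, enqueue [5, 10], visited so far: [28, 19, 33, 7]
  queue [25, 31, 37, 5, 10] -> pop 25, enqueue [none], visited so far: [28, 19, 33, 7, 25]
  queue [31, 37, 5, 10] -> pop 31, enqueue [none], visited so far: [28, 19, 33, 7, 25, 31]
  queue [37, 5, 10] -> pop 37, enqueue [47], visited so far: [28, 19, 33, 7, 25, 31, 37]
  queue [5, 10, 47] -> pop 5, enqueue [none], visited so far: [28, 19, 33, 7, 25, 31, 37, 5]
  queue [10, 47] -> pop 10, enqueue [none], visited so far: [28, 19, 33, 7, 25, 31, 37, 5, 10]
  queue [47] -> pop 47, enqueue [none], visited so far: [28, 19, 33, 7, 25, 31, 37, 5, 10, 47]
Result: [28, 19, 33, 7, 25, 31, 37, 5, 10, 47]


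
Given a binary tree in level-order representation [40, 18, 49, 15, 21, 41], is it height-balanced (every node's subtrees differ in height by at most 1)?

Tree (level-order array): [40, 18, 49, 15, 21, 41]
Definition: a tree is height-balanced if, at every node, |h(left) - h(right)| <= 1 (empty subtree has height -1).
Bottom-up per-node check:
  node 15: h_left=-1, h_right=-1, diff=0 [OK], height=0
  node 21: h_left=-1, h_right=-1, diff=0 [OK], height=0
  node 18: h_left=0, h_right=0, diff=0 [OK], height=1
  node 41: h_left=-1, h_right=-1, diff=0 [OK], height=0
  node 49: h_left=0, h_right=-1, diff=1 [OK], height=1
  node 40: h_left=1, h_right=1, diff=0 [OK], height=2
All nodes satisfy the balance condition.
Result: Balanced


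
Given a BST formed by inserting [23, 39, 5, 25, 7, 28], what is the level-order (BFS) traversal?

Tree insertion order: [23, 39, 5, 25, 7, 28]
Tree (level-order array): [23, 5, 39, None, 7, 25, None, None, None, None, 28]
BFS from the root, enqueuing left then right child of each popped node:
  queue [23] -> pop 23, enqueue [5, 39], visited so far: [23]
  queue [5, 39] -> pop 5, enqueue [7], visited so far: [23, 5]
  queue [39, 7] -> pop 39, enqueue [25], visited so far: [23, 5, 39]
  queue [7, 25] -> pop 7, enqueue [none], visited so far: [23, 5, 39, 7]
  queue [25] -> pop 25, enqueue [28], visited so far: [23, 5, 39, 7, 25]
  queue [28] -> pop 28, enqueue [none], visited so far: [23, 5, 39, 7, 25, 28]
Result: [23, 5, 39, 7, 25, 28]


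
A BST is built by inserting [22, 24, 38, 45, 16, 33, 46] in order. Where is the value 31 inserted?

Starting tree (level order): [22, 16, 24, None, None, None, 38, 33, 45, None, None, None, 46]
Insertion path: 22 -> 24 -> 38 -> 33
Result: insert 31 as left child of 33
Final tree (level order): [22, 16, 24, None, None, None, 38, 33, 45, 31, None, None, 46]


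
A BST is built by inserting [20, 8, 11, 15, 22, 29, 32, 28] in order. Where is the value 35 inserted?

Starting tree (level order): [20, 8, 22, None, 11, None, 29, None, 15, 28, 32]
Insertion path: 20 -> 22 -> 29 -> 32
Result: insert 35 as right child of 32
Final tree (level order): [20, 8, 22, None, 11, None, 29, None, 15, 28, 32, None, None, None, None, None, 35]


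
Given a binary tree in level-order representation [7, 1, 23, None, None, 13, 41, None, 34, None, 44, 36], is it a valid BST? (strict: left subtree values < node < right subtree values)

Level-order array: [7, 1, 23, None, None, 13, 41, None, 34, None, 44, 36]
Validate using subtree bounds (lo, hi): at each node, require lo < value < hi,
then recurse left with hi=value and right with lo=value.
Preorder trace (stopping at first violation):
  at node 7 with bounds (-inf, +inf): OK
  at node 1 with bounds (-inf, 7): OK
  at node 23 with bounds (7, +inf): OK
  at node 13 with bounds (7, 23): OK
  at node 34 with bounds (13, 23): VIOLATION
Node 34 violates its bound: not (13 < 34 < 23).
Result: Not a valid BST


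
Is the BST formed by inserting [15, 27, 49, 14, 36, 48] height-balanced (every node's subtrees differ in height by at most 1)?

Tree (level-order array): [15, 14, 27, None, None, None, 49, 36, None, None, 48]
Definition: a tree is height-balanced if, at every node, |h(left) - h(right)| <= 1 (empty subtree has height -1).
Bottom-up per-node check:
  node 14: h_left=-1, h_right=-1, diff=0 [OK], height=0
  node 48: h_left=-1, h_right=-1, diff=0 [OK], height=0
  node 36: h_left=-1, h_right=0, diff=1 [OK], height=1
  node 49: h_left=1, h_right=-1, diff=2 [FAIL (|1--1|=2 > 1)], height=2
  node 27: h_left=-1, h_right=2, diff=3 [FAIL (|-1-2|=3 > 1)], height=3
  node 15: h_left=0, h_right=3, diff=3 [FAIL (|0-3|=3 > 1)], height=4
Node 49 violates the condition: |1 - -1| = 2 > 1.
Result: Not balanced


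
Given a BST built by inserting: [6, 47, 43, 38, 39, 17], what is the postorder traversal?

Tree insertion order: [6, 47, 43, 38, 39, 17]
Tree (level-order array): [6, None, 47, 43, None, 38, None, 17, 39]
Postorder traversal: [17, 39, 38, 43, 47, 6]


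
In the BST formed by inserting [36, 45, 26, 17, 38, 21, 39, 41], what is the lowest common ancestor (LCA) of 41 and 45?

Tree insertion order: [36, 45, 26, 17, 38, 21, 39, 41]
Tree (level-order array): [36, 26, 45, 17, None, 38, None, None, 21, None, 39, None, None, None, 41]
In a BST, the LCA of p=41, q=45 is the first node v on the
root-to-leaf path with p <= v <= q (go left if both < v, right if both > v).
Walk from root:
  at 36: both 41 and 45 > 36, go right
  at 45: 41 <= 45 <= 45, this is the LCA
LCA = 45


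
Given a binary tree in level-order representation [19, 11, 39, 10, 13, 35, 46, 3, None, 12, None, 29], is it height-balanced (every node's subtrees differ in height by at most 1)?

Tree (level-order array): [19, 11, 39, 10, 13, 35, 46, 3, None, 12, None, 29]
Definition: a tree is height-balanced if, at every node, |h(left) - h(right)| <= 1 (empty subtree has height -1).
Bottom-up per-node check:
  node 3: h_left=-1, h_right=-1, diff=0 [OK], height=0
  node 10: h_left=0, h_right=-1, diff=1 [OK], height=1
  node 12: h_left=-1, h_right=-1, diff=0 [OK], height=0
  node 13: h_left=0, h_right=-1, diff=1 [OK], height=1
  node 11: h_left=1, h_right=1, diff=0 [OK], height=2
  node 29: h_left=-1, h_right=-1, diff=0 [OK], height=0
  node 35: h_left=0, h_right=-1, diff=1 [OK], height=1
  node 46: h_left=-1, h_right=-1, diff=0 [OK], height=0
  node 39: h_left=1, h_right=0, diff=1 [OK], height=2
  node 19: h_left=2, h_right=2, diff=0 [OK], height=3
All nodes satisfy the balance condition.
Result: Balanced


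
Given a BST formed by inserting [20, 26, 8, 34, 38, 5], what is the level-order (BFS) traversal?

Tree insertion order: [20, 26, 8, 34, 38, 5]
Tree (level-order array): [20, 8, 26, 5, None, None, 34, None, None, None, 38]
BFS from the root, enqueuing left then right child of each popped node:
  queue [20] -> pop 20, enqueue [8, 26], visited so far: [20]
  queue [8, 26] -> pop 8, enqueue [5], visited so far: [20, 8]
  queue [26, 5] -> pop 26, enqueue [34], visited so far: [20, 8, 26]
  queue [5, 34] -> pop 5, enqueue [none], visited so far: [20, 8, 26, 5]
  queue [34] -> pop 34, enqueue [38], visited so far: [20, 8, 26, 5, 34]
  queue [38] -> pop 38, enqueue [none], visited so far: [20, 8, 26, 5, 34, 38]
Result: [20, 8, 26, 5, 34, 38]


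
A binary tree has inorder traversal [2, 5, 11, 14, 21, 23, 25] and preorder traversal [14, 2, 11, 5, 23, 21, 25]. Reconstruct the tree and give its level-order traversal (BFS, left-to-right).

Inorder:  [2, 5, 11, 14, 21, 23, 25]
Preorder: [14, 2, 11, 5, 23, 21, 25]
Algorithm: preorder visits root first, so consume preorder in order;
for each root, split the current inorder slice at that value into
left-subtree inorder and right-subtree inorder, then recurse.
Recursive splits:
  root=14; inorder splits into left=[2, 5, 11], right=[21, 23, 25]
  root=2; inorder splits into left=[], right=[5, 11]
  root=11; inorder splits into left=[5], right=[]
  root=5; inorder splits into left=[], right=[]
  root=23; inorder splits into left=[21], right=[25]
  root=21; inorder splits into left=[], right=[]
  root=25; inorder splits into left=[], right=[]
Reconstructed level-order: [14, 2, 23, 11, 21, 25, 5]


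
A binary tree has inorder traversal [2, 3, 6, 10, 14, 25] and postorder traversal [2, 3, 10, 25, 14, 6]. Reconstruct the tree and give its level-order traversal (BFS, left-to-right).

Inorder:   [2, 3, 6, 10, 14, 25]
Postorder: [2, 3, 10, 25, 14, 6]
Algorithm: postorder visits root last, so walk postorder right-to-left;
each value is the root of the current inorder slice — split it at that
value, recurse on the right subtree first, then the left.
Recursive splits:
  root=6; inorder splits into left=[2, 3], right=[10, 14, 25]
  root=14; inorder splits into left=[10], right=[25]
  root=25; inorder splits into left=[], right=[]
  root=10; inorder splits into left=[], right=[]
  root=3; inorder splits into left=[2], right=[]
  root=2; inorder splits into left=[], right=[]
Reconstructed level-order: [6, 3, 14, 2, 10, 25]


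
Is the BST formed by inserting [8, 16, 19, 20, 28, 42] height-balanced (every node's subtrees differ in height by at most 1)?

Tree (level-order array): [8, None, 16, None, 19, None, 20, None, 28, None, 42]
Definition: a tree is height-balanced if, at every node, |h(left) - h(right)| <= 1 (empty subtree has height -1).
Bottom-up per-node check:
  node 42: h_left=-1, h_right=-1, diff=0 [OK], height=0
  node 28: h_left=-1, h_right=0, diff=1 [OK], height=1
  node 20: h_left=-1, h_right=1, diff=2 [FAIL (|-1-1|=2 > 1)], height=2
  node 19: h_left=-1, h_right=2, diff=3 [FAIL (|-1-2|=3 > 1)], height=3
  node 16: h_left=-1, h_right=3, diff=4 [FAIL (|-1-3|=4 > 1)], height=4
  node 8: h_left=-1, h_right=4, diff=5 [FAIL (|-1-4|=5 > 1)], height=5
Node 20 violates the condition: |-1 - 1| = 2 > 1.
Result: Not balanced


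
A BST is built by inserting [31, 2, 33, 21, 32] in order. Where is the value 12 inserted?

Starting tree (level order): [31, 2, 33, None, 21, 32]
Insertion path: 31 -> 2 -> 21
Result: insert 12 as left child of 21
Final tree (level order): [31, 2, 33, None, 21, 32, None, 12]


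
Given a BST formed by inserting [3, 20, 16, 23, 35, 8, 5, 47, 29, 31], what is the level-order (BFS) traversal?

Tree insertion order: [3, 20, 16, 23, 35, 8, 5, 47, 29, 31]
Tree (level-order array): [3, None, 20, 16, 23, 8, None, None, 35, 5, None, 29, 47, None, None, None, 31]
BFS from the root, enqueuing left then right child of each popped node:
  queue [3] -> pop 3, enqueue [20], visited so far: [3]
  queue [20] -> pop 20, enqueue [16, 23], visited so far: [3, 20]
  queue [16, 23] -> pop 16, enqueue [8], visited so far: [3, 20, 16]
  queue [23, 8] -> pop 23, enqueue [35], visited so far: [3, 20, 16, 23]
  queue [8, 35] -> pop 8, enqueue [5], visited so far: [3, 20, 16, 23, 8]
  queue [35, 5] -> pop 35, enqueue [29, 47], visited so far: [3, 20, 16, 23, 8, 35]
  queue [5, 29, 47] -> pop 5, enqueue [none], visited so far: [3, 20, 16, 23, 8, 35, 5]
  queue [29, 47] -> pop 29, enqueue [31], visited so far: [3, 20, 16, 23, 8, 35, 5, 29]
  queue [47, 31] -> pop 47, enqueue [none], visited so far: [3, 20, 16, 23, 8, 35, 5, 29, 47]
  queue [31] -> pop 31, enqueue [none], visited so far: [3, 20, 16, 23, 8, 35, 5, 29, 47, 31]
Result: [3, 20, 16, 23, 8, 35, 5, 29, 47, 31]


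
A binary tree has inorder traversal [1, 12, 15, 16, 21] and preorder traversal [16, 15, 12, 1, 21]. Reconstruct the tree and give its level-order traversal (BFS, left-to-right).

Inorder:  [1, 12, 15, 16, 21]
Preorder: [16, 15, 12, 1, 21]
Algorithm: preorder visits root first, so consume preorder in order;
for each root, split the current inorder slice at that value into
left-subtree inorder and right-subtree inorder, then recurse.
Recursive splits:
  root=16; inorder splits into left=[1, 12, 15], right=[21]
  root=15; inorder splits into left=[1, 12], right=[]
  root=12; inorder splits into left=[1], right=[]
  root=1; inorder splits into left=[], right=[]
  root=21; inorder splits into left=[], right=[]
Reconstructed level-order: [16, 15, 21, 12, 1]


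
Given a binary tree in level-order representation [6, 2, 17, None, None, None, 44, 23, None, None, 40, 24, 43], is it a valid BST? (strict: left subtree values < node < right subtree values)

Level-order array: [6, 2, 17, None, None, None, 44, 23, None, None, 40, 24, 43]
Validate using subtree bounds (lo, hi): at each node, require lo < value < hi,
then recurse left with hi=value and right with lo=value.
Preorder trace (stopping at first violation):
  at node 6 with bounds (-inf, +inf): OK
  at node 2 with bounds (-inf, 6): OK
  at node 17 with bounds (6, +inf): OK
  at node 44 with bounds (17, +inf): OK
  at node 23 with bounds (17, 44): OK
  at node 40 with bounds (23, 44): OK
  at node 24 with bounds (23, 40): OK
  at node 43 with bounds (40, 44): OK
No violation found at any node.
Result: Valid BST
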